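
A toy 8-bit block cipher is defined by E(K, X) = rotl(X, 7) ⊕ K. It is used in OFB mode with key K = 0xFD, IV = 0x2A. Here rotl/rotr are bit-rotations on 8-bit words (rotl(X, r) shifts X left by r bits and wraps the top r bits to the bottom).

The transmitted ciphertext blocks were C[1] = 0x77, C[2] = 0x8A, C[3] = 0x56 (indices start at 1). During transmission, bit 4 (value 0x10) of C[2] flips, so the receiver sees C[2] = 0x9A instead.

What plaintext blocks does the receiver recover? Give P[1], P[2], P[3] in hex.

OFB decryption: S_i = E(K, S_{i−1}) with S_{0} = IV; P_i = C_i ⊕ S_i.
Only C[2] changed, to 0x9A. In OFB, a change in C_i flips the same bit in P_i only; the keystream is unaffected. Decrypting the received ciphertext:
P[1]: S = E(K, 0x2A) = 0xE8; 0x77 ⊕ 0xE8 = 0x9F.
P[2]: S = E(K, 0xE8) = 0x89; 0x9A ⊕ 0x89 = 0x13.
P[3]: S = E(K, 0x89) = 0x39; 0x56 ⊕ 0x39 = 0x6F.
Blocks that differ from the original plaintext: P[2].

P[1] = 0x9F, P[2] = 0x13, P[3] = 0x6F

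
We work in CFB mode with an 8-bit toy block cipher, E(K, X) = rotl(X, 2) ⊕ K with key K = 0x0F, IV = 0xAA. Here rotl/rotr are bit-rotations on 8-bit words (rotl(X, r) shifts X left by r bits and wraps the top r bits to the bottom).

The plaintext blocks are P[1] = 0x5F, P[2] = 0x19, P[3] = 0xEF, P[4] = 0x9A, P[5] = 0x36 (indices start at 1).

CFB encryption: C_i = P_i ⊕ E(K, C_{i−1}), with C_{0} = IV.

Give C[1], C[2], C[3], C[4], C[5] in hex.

C[1] = 0xFA, C[2] = 0xFD, C[3] = 0x17, C[4] = 0xC9, C[5] = 0x1E

C[1]: E(K, 0xAA) = 0xA5; 0x5F ⊕ 0xA5 = 0xFA.
C[2]: E(K, 0xFA) = 0xE4; 0x19 ⊕ 0xE4 = 0xFD.
C[3]: E(K, 0xFD) = 0xF8; 0xEF ⊕ 0xF8 = 0x17.
C[4]: E(K, 0x17) = 0x53; 0x9A ⊕ 0x53 = 0xC9.
C[5]: E(K, 0xC9) = 0x28; 0x36 ⊕ 0x28 = 0x1E.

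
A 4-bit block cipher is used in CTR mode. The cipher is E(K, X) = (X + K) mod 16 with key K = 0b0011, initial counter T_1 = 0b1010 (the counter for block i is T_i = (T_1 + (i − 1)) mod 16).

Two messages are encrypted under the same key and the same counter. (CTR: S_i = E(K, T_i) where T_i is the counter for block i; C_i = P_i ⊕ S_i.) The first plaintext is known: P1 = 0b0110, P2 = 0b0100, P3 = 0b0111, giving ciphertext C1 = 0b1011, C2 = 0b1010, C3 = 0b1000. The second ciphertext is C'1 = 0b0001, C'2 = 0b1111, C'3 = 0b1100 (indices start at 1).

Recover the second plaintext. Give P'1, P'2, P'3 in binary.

In CTR with a reused counter, both messages share the same keystream S_i, so C_i ⊕ C'_i = P_i ⊕ P'_i and thus P'_i = P_i ⊕ C_i ⊕ C'_i.
P'1: 0b0110 ⊕ 0b1011 ⊕ 0b0001 = 0b1100.
P'2: 0b0100 ⊕ 0b1010 ⊕ 0b1111 = 0b0001.
P'3: 0b0111 ⊕ 0b1000 ⊕ 0b1100 = 0b0011.

P'1 = 0b1100, P'2 = 0b0001, P'3 = 0b0011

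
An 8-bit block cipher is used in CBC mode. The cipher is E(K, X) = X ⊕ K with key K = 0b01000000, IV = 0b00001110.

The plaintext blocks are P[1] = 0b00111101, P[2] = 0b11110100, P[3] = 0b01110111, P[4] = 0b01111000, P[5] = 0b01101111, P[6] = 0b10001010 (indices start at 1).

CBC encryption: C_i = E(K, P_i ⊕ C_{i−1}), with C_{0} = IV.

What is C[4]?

C[4] = 0b11001000

C[1]: P[1] ⊕ 0b00001110 = 0b00110011; E(K, 0b00110011) = 0b01110011.
C[2]: P[2] ⊕ 0b01110011 = 0b10000111; E(K, 0b10000111) = 0b11000111.
C[3]: P[3] ⊕ 0b11000111 = 0b10110000; E(K, 0b10110000) = 0b11110000.
C[4]: P[4] ⊕ 0b11110000 = 0b10001000; E(K, 0b10001000) = 0b11001000.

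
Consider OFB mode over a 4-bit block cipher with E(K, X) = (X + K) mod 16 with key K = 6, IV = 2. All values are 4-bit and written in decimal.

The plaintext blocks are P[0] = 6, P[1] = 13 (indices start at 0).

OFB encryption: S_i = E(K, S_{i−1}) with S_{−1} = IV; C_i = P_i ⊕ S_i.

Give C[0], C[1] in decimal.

C[0] = 14, C[1] = 3

C[0]: S = E(K, 2) = 8; 6 ⊕ 8 = 14.
C[1]: S = E(K, 8) = 14; 13 ⊕ 14 = 3.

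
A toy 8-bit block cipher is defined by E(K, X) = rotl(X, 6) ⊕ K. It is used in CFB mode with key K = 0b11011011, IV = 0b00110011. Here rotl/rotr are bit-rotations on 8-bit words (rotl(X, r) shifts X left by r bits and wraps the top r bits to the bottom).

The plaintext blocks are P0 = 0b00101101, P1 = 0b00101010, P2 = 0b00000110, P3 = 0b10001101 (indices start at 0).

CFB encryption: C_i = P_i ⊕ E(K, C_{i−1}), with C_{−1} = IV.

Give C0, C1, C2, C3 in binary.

C0 = 0b00111010, C1 = 0b01111111, C2 = 0b00000010, C3 = 0b11010110

C0: E(K, 0b00110011) = 0b00010111; 0b00101101 ⊕ 0b00010111 = 0b00111010.
C1: E(K, 0b00111010) = 0b01010101; 0b00101010 ⊕ 0b01010101 = 0b01111111.
C2: E(K, 0b01111111) = 0b00000100; 0b00000110 ⊕ 0b00000100 = 0b00000010.
C3: E(K, 0b00000010) = 0b01011011; 0b10001101 ⊕ 0b01011011 = 0b11010110.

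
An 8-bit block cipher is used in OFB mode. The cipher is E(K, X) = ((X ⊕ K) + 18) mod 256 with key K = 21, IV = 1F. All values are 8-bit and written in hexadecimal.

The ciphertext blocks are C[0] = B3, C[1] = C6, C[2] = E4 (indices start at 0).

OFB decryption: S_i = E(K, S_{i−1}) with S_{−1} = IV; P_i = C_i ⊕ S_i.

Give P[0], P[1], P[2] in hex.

P[0]: S = E(K, 1F) = 56; B3 ⊕ 56 = E5.
P[1]: S = E(K, 56) = 8F; C6 ⊕ 8F = 49.
P[2]: S = E(K, 8F) = C6; E4 ⊕ C6 = 22.

P[0] = E5, P[1] = 49, P[2] = 22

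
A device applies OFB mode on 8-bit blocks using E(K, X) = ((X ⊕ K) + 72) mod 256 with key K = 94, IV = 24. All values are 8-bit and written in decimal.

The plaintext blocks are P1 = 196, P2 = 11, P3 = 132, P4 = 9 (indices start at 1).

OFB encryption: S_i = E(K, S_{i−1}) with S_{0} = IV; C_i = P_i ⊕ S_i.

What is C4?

C4 = 17

C1: S = E(K, 24) = 142; 196 ⊕ 142 = 74.
C2: S = E(K, 142) = 24; 11 ⊕ 24 = 19.
C3: S = E(K, 24) = 142; 132 ⊕ 142 = 10.
C4: S = E(K, 142) = 24; 9 ⊕ 24 = 17.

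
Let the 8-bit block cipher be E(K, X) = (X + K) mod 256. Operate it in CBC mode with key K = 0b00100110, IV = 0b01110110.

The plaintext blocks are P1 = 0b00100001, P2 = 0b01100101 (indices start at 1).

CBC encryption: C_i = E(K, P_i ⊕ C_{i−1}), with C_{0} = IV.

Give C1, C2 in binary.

C1: P1 ⊕ 0b01110110 = 0b01010111; E(K, 0b01010111) = 0b01111101.
C2: P2 ⊕ 0b01111101 = 0b00011000; E(K, 0b00011000) = 0b00111110.

C1 = 0b01111101, C2 = 0b00111110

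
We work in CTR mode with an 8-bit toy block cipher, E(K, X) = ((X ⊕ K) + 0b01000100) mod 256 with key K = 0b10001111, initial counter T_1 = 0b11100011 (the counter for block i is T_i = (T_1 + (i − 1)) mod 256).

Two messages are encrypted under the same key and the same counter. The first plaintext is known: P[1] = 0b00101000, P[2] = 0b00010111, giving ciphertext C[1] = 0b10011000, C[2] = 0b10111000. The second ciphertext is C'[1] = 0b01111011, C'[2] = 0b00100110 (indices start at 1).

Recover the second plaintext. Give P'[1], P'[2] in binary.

P'[1] = 0b11001011, P'[2] = 0b10001001

In CTR with a reused counter, both messages share the same keystream S_i, so C_i ⊕ C'_i = P_i ⊕ P'_i and thus P'_i = P_i ⊕ C_i ⊕ C'_i.
P'[1]: 0b00101000 ⊕ 0b10011000 ⊕ 0b01111011 = 0b11001011.
P'[2]: 0b00010111 ⊕ 0b10111000 ⊕ 0b00100110 = 0b10001001.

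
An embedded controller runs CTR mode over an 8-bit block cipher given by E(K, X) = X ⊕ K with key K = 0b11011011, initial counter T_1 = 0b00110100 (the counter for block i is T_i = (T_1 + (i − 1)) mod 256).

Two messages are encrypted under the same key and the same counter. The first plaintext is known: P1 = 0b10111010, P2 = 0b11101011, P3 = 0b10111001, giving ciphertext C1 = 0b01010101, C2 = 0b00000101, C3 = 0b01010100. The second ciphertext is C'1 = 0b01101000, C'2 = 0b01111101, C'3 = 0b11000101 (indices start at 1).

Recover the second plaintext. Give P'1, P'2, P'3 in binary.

P'1 = 0b10000111, P'2 = 0b10010011, P'3 = 0b00101000

In CTR with a reused counter, both messages share the same keystream S_i, so C_i ⊕ C'_i = P_i ⊕ P'_i and thus P'_i = P_i ⊕ C_i ⊕ C'_i.
P'1: 0b10111010 ⊕ 0b01010101 ⊕ 0b01101000 = 0b10000111.
P'2: 0b11101011 ⊕ 0b00000101 ⊕ 0b01111101 = 0b10010011.
P'3: 0b10111001 ⊕ 0b01010100 ⊕ 0b11000101 = 0b00101000.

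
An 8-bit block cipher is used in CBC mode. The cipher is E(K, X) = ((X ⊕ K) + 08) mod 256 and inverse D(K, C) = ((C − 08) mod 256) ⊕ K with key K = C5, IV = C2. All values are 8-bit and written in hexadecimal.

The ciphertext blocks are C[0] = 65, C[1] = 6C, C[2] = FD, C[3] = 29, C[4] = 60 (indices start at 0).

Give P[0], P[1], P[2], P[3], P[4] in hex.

P[0] = 5A, P[1] = C4, P[2] = 5C, P[3] = 19, P[4] = B4

CBC decryption: P_i = D(K, C_i) ⊕ C_{i−1}, with C_{−1} = IV.
P[0]: D(K, 65) = 98; 98 ⊕ C2 = 5A.
P[1]: D(K, 6C) = A1; A1 ⊕ 65 = C4.
P[2]: D(K, FD) = 30; 30 ⊕ 6C = 5C.
P[3]: D(K, 29) = E4; E4 ⊕ FD = 19.
P[4]: D(K, 60) = 9D; 9D ⊕ 29 = B4.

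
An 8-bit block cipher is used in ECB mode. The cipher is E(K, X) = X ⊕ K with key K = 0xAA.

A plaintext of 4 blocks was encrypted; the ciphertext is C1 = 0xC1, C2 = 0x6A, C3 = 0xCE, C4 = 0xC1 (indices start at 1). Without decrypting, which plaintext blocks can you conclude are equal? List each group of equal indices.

ECB encrypts each block independently with the same key, so equal ciphertext blocks imply equal plaintext blocks.
C1 = C4 = 0xC1, so P1 = P4.

P1 = P4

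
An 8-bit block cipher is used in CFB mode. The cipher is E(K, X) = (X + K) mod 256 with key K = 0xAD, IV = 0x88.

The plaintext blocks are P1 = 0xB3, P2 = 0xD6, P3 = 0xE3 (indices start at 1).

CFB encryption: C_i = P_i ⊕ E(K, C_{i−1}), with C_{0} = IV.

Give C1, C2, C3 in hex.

C1 = 0x86, C2 = 0xE5, C3 = 0x71

C1: E(K, 0x88) = 0x35; 0xB3 ⊕ 0x35 = 0x86.
C2: E(K, 0x86) = 0x33; 0xD6 ⊕ 0x33 = 0xE5.
C3: E(K, 0xE5) = 0x92; 0xE3 ⊕ 0x92 = 0x71.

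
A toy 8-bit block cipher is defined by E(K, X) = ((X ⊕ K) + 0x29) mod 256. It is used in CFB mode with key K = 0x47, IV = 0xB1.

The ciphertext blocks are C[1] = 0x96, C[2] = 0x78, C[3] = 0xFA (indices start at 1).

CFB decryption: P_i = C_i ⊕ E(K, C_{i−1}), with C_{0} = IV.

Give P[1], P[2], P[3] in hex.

P[1] = 0x89, P[2] = 0x82, P[3] = 0x92

P[1]: E(K, 0xB1) = 0x1F; 0x96 ⊕ 0x1F = 0x89.
P[2]: E(K, 0x96) = 0xFA; 0x78 ⊕ 0xFA = 0x82.
P[3]: E(K, 0x78) = 0x68; 0xFA ⊕ 0x68 = 0x92.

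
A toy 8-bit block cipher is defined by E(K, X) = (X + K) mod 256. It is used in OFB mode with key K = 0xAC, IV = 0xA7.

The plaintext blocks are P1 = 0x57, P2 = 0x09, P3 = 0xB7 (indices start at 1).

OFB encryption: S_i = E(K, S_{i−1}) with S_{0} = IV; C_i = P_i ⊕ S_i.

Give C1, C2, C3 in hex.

C1: S = E(K, 0xA7) = 0x53; 0x57 ⊕ 0x53 = 0x04.
C2: S = E(K, 0x53) = 0xFF; 0x09 ⊕ 0xFF = 0xF6.
C3: S = E(K, 0xFF) = 0xAB; 0xB7 ⊕ 0xAB = 0x1C.

C1 = 0x04, C2 = 0xF6, C3 = 0x1C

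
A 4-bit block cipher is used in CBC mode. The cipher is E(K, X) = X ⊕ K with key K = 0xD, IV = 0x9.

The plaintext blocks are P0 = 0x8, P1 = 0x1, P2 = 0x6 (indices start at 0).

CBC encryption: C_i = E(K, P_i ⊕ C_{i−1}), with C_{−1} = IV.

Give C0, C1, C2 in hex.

C0: P0 ⊕ 0x9 = 0x1; E(K, 0x1) = 0xC.
C1: P1 ⊕ 0xC = 0xD; E(K, 0xD) = 0x0.
C2: P2 ⊕ 0x0 = 0x6; E(K, 0x6) = 0xB.

C0 = 0xC, C1 = 0x0, C2 = 0xB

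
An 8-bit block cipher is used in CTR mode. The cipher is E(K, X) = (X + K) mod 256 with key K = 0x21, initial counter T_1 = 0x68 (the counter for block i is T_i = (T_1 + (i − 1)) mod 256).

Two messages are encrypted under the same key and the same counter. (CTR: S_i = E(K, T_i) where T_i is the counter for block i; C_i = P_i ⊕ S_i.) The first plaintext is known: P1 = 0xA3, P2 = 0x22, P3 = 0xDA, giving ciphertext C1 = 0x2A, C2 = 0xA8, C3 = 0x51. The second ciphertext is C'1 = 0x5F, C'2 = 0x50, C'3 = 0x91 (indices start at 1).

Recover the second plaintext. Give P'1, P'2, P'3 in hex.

P'1 = 0xD6, P'2 = 0xDA, P'3 = 0x1A

In CTR with a reused counter, both messages share the same keystream S_i, so C_i ⊕ C'_i = P_i ⊕ P'_i and thus P'_i = P_i ⊕ C_i ⊕ C'_i.
P'1: 0xA3 ⊕ 0x2A ⊕ 0x5F = 0xD6.
P'2: 0x22 ⊕ 0xA8 ⊕ 0x50 = 0xDA.
P'3: 0xDA ⊕ 0x51 ⊕ 0x91 = 0x1A.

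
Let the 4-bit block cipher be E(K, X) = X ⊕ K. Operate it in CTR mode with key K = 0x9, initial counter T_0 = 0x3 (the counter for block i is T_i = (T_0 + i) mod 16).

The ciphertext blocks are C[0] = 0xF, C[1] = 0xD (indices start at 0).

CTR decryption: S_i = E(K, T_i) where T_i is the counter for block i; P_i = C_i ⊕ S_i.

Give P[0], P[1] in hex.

P[0]: T = 0x3, S = E(K, T) = 0xA; 0xF ⊕ 0xA = 0x5.
P[1]: T = 0x4, S = E(K, T) = 0xD; 0xD ⊕ 0xD = 0x0.

P[0] = 0x5, P[1] = 0x0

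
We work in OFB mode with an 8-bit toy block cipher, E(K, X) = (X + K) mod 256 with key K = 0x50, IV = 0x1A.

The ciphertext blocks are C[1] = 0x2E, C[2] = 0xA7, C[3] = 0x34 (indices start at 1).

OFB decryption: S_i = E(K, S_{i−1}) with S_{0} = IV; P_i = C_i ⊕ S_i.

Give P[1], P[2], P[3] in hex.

P[1]: S = E(K, 0x1A) = 0x6A; 0x2E ⊕ 0x6A = 0x44.
P[2]: S = E(K, 0x6A) = 0xBA; 0xA7 ⊕ 0xBA = 0x1D.
P[3]: S = E(K, 0xBA) = 0x0A; 0x34 ⊕ 0x0A = 0x3E.

P[1] = 0x44, P[2] = 0x1D, P[3] = 0x3E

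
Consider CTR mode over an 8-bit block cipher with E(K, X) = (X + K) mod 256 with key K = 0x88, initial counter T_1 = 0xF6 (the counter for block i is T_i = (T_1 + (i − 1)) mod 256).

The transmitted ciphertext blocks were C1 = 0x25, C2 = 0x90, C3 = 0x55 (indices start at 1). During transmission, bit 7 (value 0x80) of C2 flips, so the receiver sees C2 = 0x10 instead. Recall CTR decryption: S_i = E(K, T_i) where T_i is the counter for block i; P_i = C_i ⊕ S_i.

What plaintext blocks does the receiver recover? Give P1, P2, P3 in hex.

Only C2 changed, to 0x10. In CTR, a change in C_i flips the same bit in P_i only; the keystream is unaffected. Decrypting the received ciphertext:
P1: T = 0xF6, S = E(K, T) = 0x7E; 0x25 ⊕ 0x7E = 0x5B.
P2: T = 0xF7, S = E(K, T) = 0x7F; 0x10 ⊕ 0x7F = 0x6F.
P3: T = 0xF8, S = E(K, T) = 0x80; 0x55 ⊕ 0x80 = 0xD5.
Blocks that differ from the original plaintext: P2.

P1 = 0x5B, P2 = 0x6F, P3 = 0xD5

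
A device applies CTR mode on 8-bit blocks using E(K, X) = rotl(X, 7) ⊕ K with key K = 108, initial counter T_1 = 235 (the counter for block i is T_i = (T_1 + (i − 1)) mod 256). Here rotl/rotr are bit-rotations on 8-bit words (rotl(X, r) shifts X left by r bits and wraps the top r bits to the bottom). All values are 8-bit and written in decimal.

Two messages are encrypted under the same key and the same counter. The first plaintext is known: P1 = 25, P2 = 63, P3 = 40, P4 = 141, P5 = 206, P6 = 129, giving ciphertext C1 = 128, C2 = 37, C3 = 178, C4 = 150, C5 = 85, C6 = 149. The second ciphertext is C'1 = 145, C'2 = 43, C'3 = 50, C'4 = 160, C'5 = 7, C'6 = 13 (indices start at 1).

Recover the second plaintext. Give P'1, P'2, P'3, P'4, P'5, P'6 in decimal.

In CTR with a reused counter, both messages share the same keystream S_i, so C_i ⊕ C'_i = P_i ⊕ P'_i and thus P'_i = P_i ⊕ C_i ⊕ C'_i.
P'1: 25 ⊕ 128 ⊕ 145 = 8.
P'2: 63 ⊕ 37 ⊕ 43 = 49.
P'3: 40 ⊕ 178 ⊕ 50 = 168.
P'4: 141 ⊕ 150 ⊕ 160 = 187.
P'5: 206 ⊕ 85 ⊕ 7 = 156.
P'6: 129 ⊕ 149 ⊕ 13 = 25.

P'1 = 8, P'2 = 49, P'3 = 168, P'4 = 187, P'5 = 156, P'6 = 25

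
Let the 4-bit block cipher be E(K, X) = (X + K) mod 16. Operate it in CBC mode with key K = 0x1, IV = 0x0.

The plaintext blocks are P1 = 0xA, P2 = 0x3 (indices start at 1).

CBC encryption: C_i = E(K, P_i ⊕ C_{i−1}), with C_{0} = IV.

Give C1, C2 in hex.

C1: P1 ⊕ 0x0 = 0xA; E(K, 0xA) = 0xB.
C2: P2 ⊕ 0xB = 0x8; E(K, 0x8) = 0x9.

C1 = 0xB, C2 = 0x9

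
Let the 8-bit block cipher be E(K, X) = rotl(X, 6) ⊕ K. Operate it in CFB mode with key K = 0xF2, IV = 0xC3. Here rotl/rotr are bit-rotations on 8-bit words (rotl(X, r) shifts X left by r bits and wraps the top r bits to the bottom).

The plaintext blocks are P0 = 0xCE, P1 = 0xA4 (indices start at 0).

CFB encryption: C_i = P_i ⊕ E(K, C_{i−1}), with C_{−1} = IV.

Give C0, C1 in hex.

C0: E(K, 0xC3) = 0x02; 0xCE ⊕ 0x02 = 0xCC.
C1: E(K, 0xCC) = 0xC1; 0xA4 ⊕ 0xC1 = 0x65.

C0 = 0xCC, C1 = 0x65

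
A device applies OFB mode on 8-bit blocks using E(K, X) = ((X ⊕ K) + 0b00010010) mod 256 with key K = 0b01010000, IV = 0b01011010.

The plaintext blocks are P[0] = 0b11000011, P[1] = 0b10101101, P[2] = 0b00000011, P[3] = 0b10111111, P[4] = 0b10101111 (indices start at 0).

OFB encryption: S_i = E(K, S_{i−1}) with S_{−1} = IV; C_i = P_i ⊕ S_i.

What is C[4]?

C[0]: S = E(K, 0b01011010) = 0b00011100; 0b11000011 ⊕ 0b00011100 = 0b11011111.
C[1]: S = E(K, 0b00011100) = 0b01011110; 0b10101101 ⊕ 0b01011110 = 0b11110011.
C[2]: S = E(K, 0b01011110) = 0b00100000; 0b00000011 ⊕ 0b00100000 = 0b00100011.
C[3]: S = E(K, 0b00100000) = 0b10000010; 0b10111111 ⊕ 0b10000010 = 0b00111101.
C[4]: S = E(K, 0b10000010) = 0b11100100; 0b10101111 ⊕ 0b11100100 = 0b01001011.

C[4] = 0b01001011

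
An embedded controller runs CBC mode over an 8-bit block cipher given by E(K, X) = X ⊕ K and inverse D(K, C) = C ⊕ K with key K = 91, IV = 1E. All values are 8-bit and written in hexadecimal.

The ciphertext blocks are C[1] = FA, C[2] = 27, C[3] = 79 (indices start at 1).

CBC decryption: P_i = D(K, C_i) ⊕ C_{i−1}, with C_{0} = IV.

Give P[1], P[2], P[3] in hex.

P[1] = 75, P[2] = 4C, P[3] = CF

P[1]: D(K, FA) = 6B; 6B ⊕ 1E = 75.
P[2]: D(K, 27) = B6; B6 ⊕ FA = 4C.
P[3]: D(K, 79) = E8; E8 ⊕ 27 = CF.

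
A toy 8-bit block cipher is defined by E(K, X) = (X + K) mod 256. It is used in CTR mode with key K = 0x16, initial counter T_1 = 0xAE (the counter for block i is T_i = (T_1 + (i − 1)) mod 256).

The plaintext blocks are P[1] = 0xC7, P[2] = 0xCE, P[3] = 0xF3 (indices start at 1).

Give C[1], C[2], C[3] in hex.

CTR encryption: S_i = E(K, T_i) where T_i is the counter for block i; C_i = P_i ⊕ S_i.
C[1]: T = 0xAE, S = E(K, T) = 0xC4; 0xC7 ⊕ 0xC4 = 0x03.
C[2]: T = 0xAF, S = E(K, T) = 0xC5; 0xCE ⊕ 0xC5 = 0x0B.
C[3]: T = 0xB0, S = E(K, T) = 0xC6; 0xF3 ⊕ 0xC6 = 0x35.

C[1] = 0x03, C[2] = 0x0B, C[3] = 0x35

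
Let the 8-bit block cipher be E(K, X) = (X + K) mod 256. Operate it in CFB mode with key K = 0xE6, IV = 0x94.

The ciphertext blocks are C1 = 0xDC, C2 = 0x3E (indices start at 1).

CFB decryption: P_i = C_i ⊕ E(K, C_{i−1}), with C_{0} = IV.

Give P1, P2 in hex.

P1: E(K, 0x94) = 0x7A; 0xDC ⊕ 0x7A = 0xA6.
P2: E(K, 0xDC) = 0xC2; 0x3E ⊕ 0xC2 = 0xFC.

P1 = 0xA6, P2 = 0xFC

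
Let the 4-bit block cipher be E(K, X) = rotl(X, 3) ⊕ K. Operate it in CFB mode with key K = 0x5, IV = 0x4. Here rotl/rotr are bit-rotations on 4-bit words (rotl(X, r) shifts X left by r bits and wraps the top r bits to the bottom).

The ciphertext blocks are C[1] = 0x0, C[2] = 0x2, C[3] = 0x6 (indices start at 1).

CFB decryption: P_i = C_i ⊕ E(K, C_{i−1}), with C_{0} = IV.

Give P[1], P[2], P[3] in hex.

P[1] = 0x7, P[2] = 0x7, P[3] = 0x2

P[1]: E(K, 0x4) = 0x7; 0x0 ⊕ 0x7 = 0x7.
P[2]: E(K, 0x0) = 0x5; 0x2 ⊕ 0x5 = 0x7.
P[3]: E(K, 0x2) = 0x4; 0x6 ⊕ 0x4 = 0x2.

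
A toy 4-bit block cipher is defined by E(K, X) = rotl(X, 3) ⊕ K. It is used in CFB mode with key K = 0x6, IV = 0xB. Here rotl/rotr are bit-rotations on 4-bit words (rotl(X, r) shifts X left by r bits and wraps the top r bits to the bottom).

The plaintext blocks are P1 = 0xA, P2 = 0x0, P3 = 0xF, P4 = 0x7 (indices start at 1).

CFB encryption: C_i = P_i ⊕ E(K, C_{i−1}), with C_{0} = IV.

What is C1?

C1 = 0x1

C1: E(K, 0xB) = 0xB; 0xA ⊕ 0xB = 0x1.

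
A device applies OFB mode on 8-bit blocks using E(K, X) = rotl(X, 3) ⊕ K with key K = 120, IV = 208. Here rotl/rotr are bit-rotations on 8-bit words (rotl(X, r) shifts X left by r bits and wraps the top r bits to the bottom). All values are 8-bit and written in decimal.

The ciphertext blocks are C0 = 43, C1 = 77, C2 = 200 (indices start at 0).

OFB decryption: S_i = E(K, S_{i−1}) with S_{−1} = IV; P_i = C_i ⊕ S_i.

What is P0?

P0 = 213

P0: S = E(K, 208) = 254; 43 ⊕ 254 = 213.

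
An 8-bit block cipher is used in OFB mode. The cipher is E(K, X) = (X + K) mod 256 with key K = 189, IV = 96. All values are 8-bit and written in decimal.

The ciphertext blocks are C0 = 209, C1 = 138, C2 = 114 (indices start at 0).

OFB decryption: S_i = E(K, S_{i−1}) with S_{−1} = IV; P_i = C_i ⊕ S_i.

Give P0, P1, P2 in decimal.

P0: S = E(K, 96) = 29; 209 ⊕ 29 = 204.
P1: S = E(K, 29) = 218; 138 ⊕ 218 = 80.
P2: S = E(K, 218) = 151; 114 ⊕ 151 = 229.

P0 = 204, P1 = 80, P2 = 229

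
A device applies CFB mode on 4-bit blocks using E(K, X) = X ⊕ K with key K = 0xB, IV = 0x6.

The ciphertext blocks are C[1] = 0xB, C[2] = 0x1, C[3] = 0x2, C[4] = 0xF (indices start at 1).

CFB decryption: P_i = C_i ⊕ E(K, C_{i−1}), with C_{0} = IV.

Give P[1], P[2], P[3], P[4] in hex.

P[1]: E(K, 0x6) = 0xD; 0xB ⊕ 0xD = 0x6.
P[2]: E(K, 0xB) = 0x0; 0x1 ⊕ 0x0 = 0x1.
P[3]: E(K, 0x1) = 0xA; 0x2 ⊕ 0xA = 0x8.
P[4]: E(K, 0x2) = 0x9; 0xF ⊕ 0x9 = 0x6.

P[1] = 0x6, P[2] = 0x1, P[3] = 0x8, P[4] = 0x6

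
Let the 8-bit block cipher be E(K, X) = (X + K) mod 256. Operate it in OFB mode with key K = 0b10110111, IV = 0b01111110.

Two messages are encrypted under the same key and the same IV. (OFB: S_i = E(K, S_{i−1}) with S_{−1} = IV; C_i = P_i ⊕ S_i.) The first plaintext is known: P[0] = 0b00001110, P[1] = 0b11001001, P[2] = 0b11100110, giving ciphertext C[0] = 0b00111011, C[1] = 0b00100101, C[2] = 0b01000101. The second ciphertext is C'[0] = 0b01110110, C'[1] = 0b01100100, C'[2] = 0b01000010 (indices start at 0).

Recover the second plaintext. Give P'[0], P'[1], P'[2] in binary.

In OFB with a reused IV, both messages share the same keystream S_i, so C_i ⊕ C'_i = P_i ⊕ P'_i and thus P'_i = P_i ⊕ C_i ⊕ C'_i.
P'[0]: 0b00001110 ⊕ 0b00111011 ⊕ 0b01110110 = 0b01000011.
P'[1]: 0b11001001 ⊕ 0b00100101 ⊕ 0b01100100 = 0b10001000.
P'[2]: 0b11100110 ⊕ 0b01000101 ⊕ 0b01000010 = 0b11100001.

P'[0] = 0b01000011, P'[1] = 0b10001000, P'[2] = 0b11100001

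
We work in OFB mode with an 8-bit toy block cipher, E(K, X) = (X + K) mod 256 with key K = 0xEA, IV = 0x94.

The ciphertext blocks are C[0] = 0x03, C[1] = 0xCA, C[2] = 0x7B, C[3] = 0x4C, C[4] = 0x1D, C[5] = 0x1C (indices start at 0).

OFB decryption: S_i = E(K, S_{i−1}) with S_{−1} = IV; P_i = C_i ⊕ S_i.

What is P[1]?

P[1] = 0xA2

P[0]: S = E(K, 0x94) = 0x7E; 0x03 ⊕ 0x7E = 0x7D.
P[1]: S = E(K, 0x7E) = 0x68; 0xCA ⊕ 0x68 = 0xA2.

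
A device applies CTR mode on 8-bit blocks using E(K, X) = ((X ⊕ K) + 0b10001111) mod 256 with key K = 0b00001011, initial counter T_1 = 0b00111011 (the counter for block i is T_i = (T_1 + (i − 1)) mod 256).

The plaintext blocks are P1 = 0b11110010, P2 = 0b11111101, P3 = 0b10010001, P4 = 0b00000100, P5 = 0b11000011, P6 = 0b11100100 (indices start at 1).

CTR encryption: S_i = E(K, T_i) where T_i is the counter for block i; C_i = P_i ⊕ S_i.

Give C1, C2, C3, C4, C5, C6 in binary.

C1 = 0b01001101, C2 = 0b00111011, C3 = 0b01010100, C4 = 0b11000000, C5 = 0b00000000, C6 = 0b00111110

C1: T = 0b00111011, S = E(K, T) = 0b10111111; 0b11110010 ⊕ 0b10111111 = 0b01001101.
C2: T = 0b00111100, S = E(K, T) = 0b11000110; 0b11111101 ⊕ 0b11000110 = 0b00111011.
C3: T = 0b00111101, S = E(K, T) = 0b11000101; 0b10010001 ⊕ 0b11000101 = 0b01010100.
C4: T = 0b00111110, S = E(K, T) = 0b11000100; 0b00000100 ⊕ 0b11000100 = 0b11000000.
C5: T = 0b00111111, S = E(K, T) = 0b11000011; 0b11000011 ⊕ 0b11000011 = 0b00000000.
C6: T = 0b01000000, S = E(K, T) = 0b11011010; 0b11100100 ⊕ 0b11011010 = 0b00111110.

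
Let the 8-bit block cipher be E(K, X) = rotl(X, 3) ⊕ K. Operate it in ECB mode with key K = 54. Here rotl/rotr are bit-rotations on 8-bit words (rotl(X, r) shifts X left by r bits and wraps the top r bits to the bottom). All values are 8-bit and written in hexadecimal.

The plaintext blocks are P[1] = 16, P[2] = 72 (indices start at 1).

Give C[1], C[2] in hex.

C[1] = E4, C[2] = C7

ECB encryption: C_i = E(K, P_i).
C[1]: E(K, 16) = E4.
C[2]: E(K, 72) = C7.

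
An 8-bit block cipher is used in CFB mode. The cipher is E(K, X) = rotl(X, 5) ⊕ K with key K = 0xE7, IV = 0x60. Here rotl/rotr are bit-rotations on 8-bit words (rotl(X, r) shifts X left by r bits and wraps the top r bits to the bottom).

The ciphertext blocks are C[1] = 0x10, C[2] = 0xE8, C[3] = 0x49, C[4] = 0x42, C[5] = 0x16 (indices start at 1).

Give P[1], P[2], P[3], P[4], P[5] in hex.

P[1] = 0xFB, P[2] = 0x0D, P[3] = 0xB3, P[4] = 0x8C, P[5] = 0xB9

CFB decryption: P_i = C_i ⊕ E(K, C_{i−1}), with C_{0} = IV.
P[1]: E(K, 0x60) = 0xEB; 0x10 ⊕ 0xEB = 0xFB.
P[2]: E(K, 0x10) = 0xE5; 0xE8 ⊕ 0xE5 = 0x0D.
P[3]: E(K, 0xE8) = 0xFA; 0x49 ⊕ 0xFA = 0xB3.
P[4]: E(K, 0x49) = 0xCE; 0x42 ⊕ 0xCE = 0x8C.
P[5]: E(K, 0x42) = 0xAF; 0x16 ⊕ 0xAF = 0xB9.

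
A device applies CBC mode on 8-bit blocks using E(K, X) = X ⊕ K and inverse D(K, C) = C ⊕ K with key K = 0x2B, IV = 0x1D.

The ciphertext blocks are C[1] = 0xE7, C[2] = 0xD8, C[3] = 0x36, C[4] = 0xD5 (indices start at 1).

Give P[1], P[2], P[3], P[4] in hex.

P[1] = 0xD1, P[2] = 0x14, P[3] = 0xC5, P[4] = 0xC8

CBC decryption: P_i = D(K, C_i) ⊕ C_{i−1}, with C_{0} = IV.
P[1]: D(K, 0xE7) = 0xCC; 0xCC ⊕ 0x1D = 0xD1.
P[2]: D(K, 0xD8) = 0xF3; 0xF3 ⊕ 0xE7 = 0x14.
P[3]: D(K, 0x36) = 0x1D; 0x1D ⊕ 0xD8 = 0xC5.
P[4]: D(K, 0xD5) = 0xFE; 0xFE ⊕ 0x36 = 0xC8.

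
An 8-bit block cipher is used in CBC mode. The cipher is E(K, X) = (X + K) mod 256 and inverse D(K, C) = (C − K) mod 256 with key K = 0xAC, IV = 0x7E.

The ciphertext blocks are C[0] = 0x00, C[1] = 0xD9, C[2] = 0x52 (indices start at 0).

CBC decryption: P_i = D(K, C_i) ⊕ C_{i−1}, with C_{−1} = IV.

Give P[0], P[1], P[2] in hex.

P[0] = 0x2A, P[1] = 0x2D, P[2] = 0x7F

P[0]: D(K, 0x00) = 0x54; 0x54 ⊕ 0x7E = 0x2A.
P[1]: D(K, 0xD9) = 0x2D; 0x2D ⊕ 0x00 = 0x2D.
P[2]: D(K, 0x52) = 0xA6; 0xA6 ⊕ 0xD9 = 0x7F.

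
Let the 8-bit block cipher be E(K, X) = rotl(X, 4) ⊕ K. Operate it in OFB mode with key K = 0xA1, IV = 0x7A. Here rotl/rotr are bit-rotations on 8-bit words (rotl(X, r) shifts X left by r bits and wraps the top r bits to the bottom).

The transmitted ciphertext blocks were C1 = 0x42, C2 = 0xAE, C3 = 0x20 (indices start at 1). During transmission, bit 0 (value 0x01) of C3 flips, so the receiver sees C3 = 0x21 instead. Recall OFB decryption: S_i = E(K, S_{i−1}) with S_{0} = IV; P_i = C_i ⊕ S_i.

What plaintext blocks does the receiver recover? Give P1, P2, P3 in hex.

Only C3 changed, to 0x21. In OFB, a change in C_i flips the same bit in P_i only; the keystream is unaffected. Decrypting the received ciphertext:
P1: S = E(K, 0x7A) = 0x06; 0x42 ⊕ 0x06 = 0x44.
P2: S = E(K, 0x06) = 0xC1; 0xAE ⊕ 0xC1 = 0x6F.
P3: S = E(K, 0xC1) = 0xBD; 0x21 ⊕ 0xBD = 0x9C.
Blocks that differ from the original plaintext: P3.

P1 = 0x44, P2 = 0x6F, P3 = 0x9C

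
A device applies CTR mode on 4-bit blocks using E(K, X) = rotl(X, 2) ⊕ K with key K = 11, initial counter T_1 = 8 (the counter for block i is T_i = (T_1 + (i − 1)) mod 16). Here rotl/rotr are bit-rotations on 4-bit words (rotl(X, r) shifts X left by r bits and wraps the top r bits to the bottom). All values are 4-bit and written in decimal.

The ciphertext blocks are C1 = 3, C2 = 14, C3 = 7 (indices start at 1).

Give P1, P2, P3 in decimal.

CTR decryption: S_i = E(K, T_i) where T_i is the counter for block i; P_i = C_i ⊕ S_i.
P1: T = 8, S = E(K, T) = 9; 3 ⊕ 9 = 10.
P2: T = 9, S = E(K, T) = 13; 14 ⊕ 13 = 3.
P3: T = 10, S = E(K, T) = 1; 7 ⊕ 1 = 6.

P1 = 10, P2 = 3, P3 = 6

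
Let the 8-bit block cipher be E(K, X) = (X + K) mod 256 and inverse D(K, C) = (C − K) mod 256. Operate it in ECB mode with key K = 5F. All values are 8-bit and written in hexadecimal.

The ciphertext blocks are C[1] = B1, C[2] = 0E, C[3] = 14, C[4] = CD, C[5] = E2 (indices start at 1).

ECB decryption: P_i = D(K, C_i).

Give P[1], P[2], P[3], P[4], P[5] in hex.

P[1] = 52, P[2] = AF, P[3] = B5, P[4] = 6E, P[5] = 83

P[1]: D(K, B1) = 52.
P[2]: D(K, 0E) = AF.
P[3]: D(K, 14) = B5.
P[4]: D(K, CD) = 6E.
P[5]: D(K, E2) = 83.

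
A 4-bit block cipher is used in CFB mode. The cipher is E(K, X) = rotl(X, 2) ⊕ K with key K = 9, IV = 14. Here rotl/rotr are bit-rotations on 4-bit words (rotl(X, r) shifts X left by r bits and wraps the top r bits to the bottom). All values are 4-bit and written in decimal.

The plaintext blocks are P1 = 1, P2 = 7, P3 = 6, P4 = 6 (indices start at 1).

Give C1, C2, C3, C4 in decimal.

CFB encryption: C_i = P_i ⊕ E(K, C_{i−1}), with C_{0} = IV.
C1: E(K, 14) = 2; 1 ⊕ 2 = 3.
C2: E(K, 3) = 5; 7 ⊕ 5 = 2.
C3: E(K, 2) = 1; 6 ⊕ 1 = 7.
C4: E(K, 7) = 4; 6 ⊕ 4 = 2.

C1 = 3, C2 = 2, C3 = 7, C4 = 2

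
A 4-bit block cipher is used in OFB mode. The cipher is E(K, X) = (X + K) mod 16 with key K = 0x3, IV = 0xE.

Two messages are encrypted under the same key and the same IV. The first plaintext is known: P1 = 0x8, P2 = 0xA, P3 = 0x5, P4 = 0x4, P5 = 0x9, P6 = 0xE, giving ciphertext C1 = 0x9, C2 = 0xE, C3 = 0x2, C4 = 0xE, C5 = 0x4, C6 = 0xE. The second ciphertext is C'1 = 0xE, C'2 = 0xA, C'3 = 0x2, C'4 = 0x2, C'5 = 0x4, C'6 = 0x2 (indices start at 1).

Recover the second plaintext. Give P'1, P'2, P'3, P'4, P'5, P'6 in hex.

P'1 = 0xF, P'2 = 0xE, P'3 = 0x5, P'4 = 0x8, P'5 = 0x9, P'6 = 0x2

In OFB with a reused IV, both messages share the same keystream S_i, so C_i ⊕ C'_i = P_i ⊕ P'_i and thus P'_i = P_i ⊕ C_i ⊕ C'_i.
P'1: 0x8 ⊕ 0x9 ⊕ 0xE = 0xF.
P'2: 0xA ⊕ 0xE ⊕ 0xA = 0xE.
P'3: 0x5 ⊕ 0x2 ⊕ 0x2 = 0x5.
P'4: 0x4 ⊕ 0xE ⊕ 0x2 = 0x8.
P'5: 0x9 ⊕ 0x4 ⊕ 0x4 = 0x9.
P'6: 0xE ⊕ 0xE ⊕ 0x2 = 0x2.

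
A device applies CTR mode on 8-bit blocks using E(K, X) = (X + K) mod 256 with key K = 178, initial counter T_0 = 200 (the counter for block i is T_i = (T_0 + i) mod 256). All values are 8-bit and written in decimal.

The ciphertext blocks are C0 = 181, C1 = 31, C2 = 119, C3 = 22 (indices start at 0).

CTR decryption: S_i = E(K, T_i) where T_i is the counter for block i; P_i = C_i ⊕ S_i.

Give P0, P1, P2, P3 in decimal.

P0 = 207, P1 = 100, P2 = 11, P3 = 107

P0: T = 200, S = E(K, T) = 122; 181 ⊕ 122 = 207.
P1: T = 201, S = E(K, T) = 123; 31 ⊕ 123 = 100.
P2: T = 202, S = E(K, T) = 124; 119 ⊕ 124 = 11.
P3: T = 203, S = E(K, T) = 125; 22 ⊕ 125 = 107.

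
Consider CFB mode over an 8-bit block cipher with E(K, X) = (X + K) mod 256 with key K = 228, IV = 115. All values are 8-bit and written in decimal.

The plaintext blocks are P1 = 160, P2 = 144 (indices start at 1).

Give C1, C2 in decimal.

C1 = 247, C2 = 75

CFB encryption: C_i = P_i ⊕ E(K, C_{i−1}), with C_{0} = IV.
C1: E(K, 115) = 87; 160 ⊕ 87 = 247.
C2: E(K, 247) = 219; 144 ⊕ 219 = 75.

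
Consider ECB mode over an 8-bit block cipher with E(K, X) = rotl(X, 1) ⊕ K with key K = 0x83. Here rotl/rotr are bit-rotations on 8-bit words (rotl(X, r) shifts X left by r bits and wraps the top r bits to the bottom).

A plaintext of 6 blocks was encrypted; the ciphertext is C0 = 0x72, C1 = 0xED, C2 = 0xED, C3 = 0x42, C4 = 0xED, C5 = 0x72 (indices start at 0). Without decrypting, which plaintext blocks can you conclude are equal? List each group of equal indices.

ECB encrypts each block independently with the same key, so equal ciphertext blocks imply equal plaintext blocks.
C0 = C5 = 0x72, so P0 = P5.
C1 = C2 = C4 = 0xED, so P1 = P2 = P4.

P0 = P5; P1 = P2 = P4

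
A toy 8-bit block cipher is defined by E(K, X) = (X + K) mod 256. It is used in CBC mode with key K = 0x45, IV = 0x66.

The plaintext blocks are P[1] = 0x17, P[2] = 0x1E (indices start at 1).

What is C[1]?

C[1] = 0xB6

CBC encryption: C_i = E(K, P_i ⊕ C_{i−1}), with C_{0} = IV.
C[1]: P[1] ⊕ 0x66 = 0x71; E(K, 0x71) = 0xB6.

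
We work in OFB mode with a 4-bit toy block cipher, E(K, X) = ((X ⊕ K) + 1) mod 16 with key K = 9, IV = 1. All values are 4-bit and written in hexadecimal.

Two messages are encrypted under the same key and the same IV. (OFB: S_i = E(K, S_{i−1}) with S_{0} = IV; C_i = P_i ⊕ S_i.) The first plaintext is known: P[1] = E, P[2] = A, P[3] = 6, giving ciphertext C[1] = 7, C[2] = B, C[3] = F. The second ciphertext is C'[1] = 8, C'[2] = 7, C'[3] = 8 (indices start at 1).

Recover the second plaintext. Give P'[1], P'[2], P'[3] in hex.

P'[1] = 1, P'[2] = 6, P'[3] = 1

In OFB with a reused IV, both messages share the same keystream S_i, so C_i ⊕ C'_i = P_i ⊕ P'_i and thus P'_i = P_i ⊕ C_i ⊕ C'_i.
P'[1]: E ⊕ 7 ⊕ 8 = 1.
P'[2]: A ⊕ B ⊕ 7 = 6.
P'[3]: 6 ⊕ F ⊕ 8 = 1.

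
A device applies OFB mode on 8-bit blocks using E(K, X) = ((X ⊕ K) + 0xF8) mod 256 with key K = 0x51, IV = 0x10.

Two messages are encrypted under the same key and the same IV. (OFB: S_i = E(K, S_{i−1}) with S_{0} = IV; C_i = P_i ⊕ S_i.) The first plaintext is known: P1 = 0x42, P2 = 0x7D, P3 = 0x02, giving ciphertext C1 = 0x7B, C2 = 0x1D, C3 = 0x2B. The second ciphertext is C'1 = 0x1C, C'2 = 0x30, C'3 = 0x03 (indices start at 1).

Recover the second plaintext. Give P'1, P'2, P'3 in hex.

P'1 = 0x25, P'2 = 0x50, P'3 = 0x2A

In OFB with a reused IV, both messages share the same keystream S_i, so C_i ⊕ C'_i = P_i ⊕ P'_i and thus P'_i = P_i ⊕ C_i ⊕ C'_i.
P'1: 0x42 ⊕ 0x7B ⊕ 0x1C = 0x25.
P'2: 0x7D ⊕ 0x1D ⊕ 0x30 = 0x50.
P'3: 0x02 ⊕ 0x2B ⊕ 0x03 = 0x2A.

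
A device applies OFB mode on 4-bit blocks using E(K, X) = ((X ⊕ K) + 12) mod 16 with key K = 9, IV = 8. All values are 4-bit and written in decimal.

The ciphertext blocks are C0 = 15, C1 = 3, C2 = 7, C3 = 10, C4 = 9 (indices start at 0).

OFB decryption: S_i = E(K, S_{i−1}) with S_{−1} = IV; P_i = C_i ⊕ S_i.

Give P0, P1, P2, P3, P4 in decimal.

P0: S = E(K, 8) = 13; 15 ⊕ 13 = 2.
P1: S = E(K, 13) = 0; 3 ⊕ 0 = 3.
P2: S = E(K, 0) = 5; 7 ⊕ 5 = 2.
P3: S = E(K, 5) = 8; 10 ⊕ 8 = 2.
P4: S = E(K, 8) = 13; 9 ⊕ 13 = 4.

P0 = 2, P1 = 3, P2 = 2, P3 = 2, P4 = 4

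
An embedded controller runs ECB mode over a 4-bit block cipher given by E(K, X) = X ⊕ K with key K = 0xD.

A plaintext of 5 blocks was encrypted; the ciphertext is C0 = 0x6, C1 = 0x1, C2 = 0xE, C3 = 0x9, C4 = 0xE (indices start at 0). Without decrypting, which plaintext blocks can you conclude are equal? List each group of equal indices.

ECB encrypts each block independently with the same key, so equal ciphertext blocks imply equal plaintext blocks.
C2 = C4 = 0xE, so P2 = P4.

P2 = P4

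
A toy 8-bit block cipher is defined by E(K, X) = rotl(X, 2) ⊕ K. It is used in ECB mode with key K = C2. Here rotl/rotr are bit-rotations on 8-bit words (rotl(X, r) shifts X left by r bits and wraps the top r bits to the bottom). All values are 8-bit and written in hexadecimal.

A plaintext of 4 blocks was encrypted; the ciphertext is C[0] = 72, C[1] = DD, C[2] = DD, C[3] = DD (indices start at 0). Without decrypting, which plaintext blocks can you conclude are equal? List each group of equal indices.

ECB encrypts each block independently with the same key, so equal ciphertext blocks imply equal plaintext blocks.
C[1] = C[2] = C[3] = DD, so P[1] = P[2] = P[3].

P[1] = P[2] = P[3]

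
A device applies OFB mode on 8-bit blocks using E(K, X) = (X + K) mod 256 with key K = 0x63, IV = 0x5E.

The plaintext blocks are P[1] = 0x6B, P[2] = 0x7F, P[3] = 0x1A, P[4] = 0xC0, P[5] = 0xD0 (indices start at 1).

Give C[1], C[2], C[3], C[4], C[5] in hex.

C[1] = 0xAA, C[2] = 0x5B, C[3] = 0x9D, C[4] = 0x2A, C[5] = 0x9D

OFB encryption: S_i = E(K, S_{i−1}) with S_{0} = IV; C_i = P_i ⊕ S_i.
C[1]: S = E(K, 0x5E) = 0xC1; 0x6B ⊕ 0xC1 = 0xAA.
C[2]: S = E(K, 0xC1) = 0x24; 0x7F ⊕ 0x24 = 0x5B.
C[3]: S = E(K, 0x24) = 0x87; 0x1A ⊕ 0x87 = 0x9D.
C[4]: S = E(K, 0x87) = 0xEA; 0xC0 ⊕ 0xEA = 0x2A.
C[5]: S = E(K, 0xEA) = 0x4D; 0xD0 ⊕ 0x4D = 0x9D.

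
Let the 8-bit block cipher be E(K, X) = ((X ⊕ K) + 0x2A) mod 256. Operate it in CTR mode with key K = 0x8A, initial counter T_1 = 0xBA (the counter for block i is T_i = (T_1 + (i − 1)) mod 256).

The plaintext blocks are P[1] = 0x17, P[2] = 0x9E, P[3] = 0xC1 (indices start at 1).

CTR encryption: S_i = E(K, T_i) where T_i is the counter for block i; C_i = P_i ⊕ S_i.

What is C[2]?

C[1]: T = 0xBA, S = E(K, T) = 0x5A; 0x17 ⊕ 0x5A = 0x4D.
C[2]: T = 0xBB, S = E(K, T) = 0x5B; 0x9E ⊕ 0x5B = 0xC5.

C[2] = 0xC5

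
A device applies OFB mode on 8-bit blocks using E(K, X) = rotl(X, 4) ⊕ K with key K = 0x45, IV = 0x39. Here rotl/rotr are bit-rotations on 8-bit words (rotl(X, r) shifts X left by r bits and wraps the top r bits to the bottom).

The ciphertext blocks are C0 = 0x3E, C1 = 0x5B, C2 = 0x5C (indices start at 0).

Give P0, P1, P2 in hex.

P0 = 0xE8, P1 = 0x73, P2 = 0x9B

OFB decryption: S_i = E(K, S_{i−1}) with S_{−1} = IV; P_i = C_i ⊕ S_i.
P0: S = E(K, 0x39) = 0xD6; 0x3E ⊕ 0xD6 = 0xE8.
P1: S = E(K, 0xD6) = 0x28; 0x5B ⊕ 0x28 = 0x73.
P2: S = E(K, 0x28) = 0xC7; 0x5C ⊕ 0xC7 = 0x9B.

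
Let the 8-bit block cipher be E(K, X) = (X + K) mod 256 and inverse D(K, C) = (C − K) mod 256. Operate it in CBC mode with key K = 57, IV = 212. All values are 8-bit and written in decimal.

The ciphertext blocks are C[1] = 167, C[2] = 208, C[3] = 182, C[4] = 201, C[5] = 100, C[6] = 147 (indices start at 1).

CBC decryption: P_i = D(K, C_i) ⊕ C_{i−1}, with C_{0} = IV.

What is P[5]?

P[5] = 226

P[5]: D(K, 100) = 43; 43 ⊕ 201 = 226.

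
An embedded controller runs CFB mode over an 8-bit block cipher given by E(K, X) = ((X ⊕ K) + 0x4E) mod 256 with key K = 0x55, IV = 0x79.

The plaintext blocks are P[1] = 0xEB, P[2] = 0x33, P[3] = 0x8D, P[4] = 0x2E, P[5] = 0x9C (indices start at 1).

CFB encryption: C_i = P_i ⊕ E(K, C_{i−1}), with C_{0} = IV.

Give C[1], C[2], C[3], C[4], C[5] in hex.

C[1]: E(K, 0x79) = 0x7A; 0xEB ⊕ 0x7A = 0x91.
C[2]: E(K, 0x91) = 0x12; 0x33 ⊕ 0x12 = 0x21.
C[3]: E(K, 0x21) = 0xC2; 0x8D ⊕ 0xC2 = 0x4F.
C[4]: E(K, 0x4F) = 0x68; 0x2E ⊕ 0x68 = 0x46.
C[5]: E(K, 0x46) = 0x61; 0x9C ⊕ 0x61 = 0xFD.

C[1] = 0x91, C[2] = 0x21, C[3] = 0x4F, C[4] = 0x46, C[5] = 0xFD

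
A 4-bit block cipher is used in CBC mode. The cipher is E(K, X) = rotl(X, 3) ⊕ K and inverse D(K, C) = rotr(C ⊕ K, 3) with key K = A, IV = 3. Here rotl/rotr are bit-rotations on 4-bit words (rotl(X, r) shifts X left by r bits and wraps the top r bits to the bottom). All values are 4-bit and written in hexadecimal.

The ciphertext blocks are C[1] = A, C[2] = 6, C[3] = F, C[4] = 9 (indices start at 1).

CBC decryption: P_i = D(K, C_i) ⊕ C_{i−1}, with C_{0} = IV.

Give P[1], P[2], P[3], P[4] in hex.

P[1] = 3, P[2] = 3, P[3] = C, P[4] = 9

P[1]: D(K, A) = 0; 0 ⊕ 3 = 3.
P[2]: D(K, 6) = 9; 9 ⊕ A = 3.
P[3]: D(K, F) = A; A ⊕ 6 = C.
P[4]: D(K, 9) = 6; 6 ⊕ F = 9.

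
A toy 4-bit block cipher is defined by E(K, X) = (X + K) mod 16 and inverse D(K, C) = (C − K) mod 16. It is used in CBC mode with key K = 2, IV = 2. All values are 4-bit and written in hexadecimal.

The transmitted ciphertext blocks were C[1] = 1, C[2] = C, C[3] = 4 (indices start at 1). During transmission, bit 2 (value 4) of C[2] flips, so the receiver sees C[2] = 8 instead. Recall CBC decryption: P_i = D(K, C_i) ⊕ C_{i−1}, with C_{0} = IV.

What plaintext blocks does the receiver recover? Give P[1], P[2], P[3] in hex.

Only C[2] changed, to 8. In CBC, a change in C_i garbles P_i and flips the same bit in P_{i+1}. Decrypting the received ciphertext:
P[1]: D(K, 1) = F; F ⊕ 2 = D.
P[2]: D(K, 8) = 6; 6 ⊕ 1 = 7.
P[3]: D(K, 4) = 2; 2 ⊕ 8 = A.
Blocks that differ from the original plaintext: P[2], P[3].

P[1] = D, P[2] = 7, P[3] = A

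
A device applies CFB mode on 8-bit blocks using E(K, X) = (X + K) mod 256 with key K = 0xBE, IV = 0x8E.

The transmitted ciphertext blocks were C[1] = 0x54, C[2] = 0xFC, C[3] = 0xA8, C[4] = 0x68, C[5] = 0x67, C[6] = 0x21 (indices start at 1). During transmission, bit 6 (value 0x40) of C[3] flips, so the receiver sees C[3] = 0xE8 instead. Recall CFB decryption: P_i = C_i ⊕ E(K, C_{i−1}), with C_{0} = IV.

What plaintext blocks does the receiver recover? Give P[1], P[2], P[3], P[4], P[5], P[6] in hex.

P[1] = 0x18, P[2] = 0xEE, P[3] = 0x52, P[4] = 0xCE, P[5] = 0x41, P[6] = 0x04

Only C[3] changed, to 0xE8. In CFB, a change in C_i flips the same bit in P_i and garbles P_{i+1}. Decrypting the received ciphertext:
P[1]: E(K, 0x8E) = 0x4C; 0x54 ⊕ 0x4C = 0x18.
P[2]: E(K, 0x54) = 0x12; 0xFC ⊕ 0x12 = 0xEE.
P[3]: E(K, 0xFC) = 0xBA; 0xE8 ⊕ 0xBA = 0x52.
P[4]: E(K, 0xE8) = 0xA6; 0x68 ⊕ 0xA6 = 0xCE.
P[5]: E(K, 0x68) = 0x26; 0x67 ⊕ 0x26 = 0x41.
P[6]: E(K, 0x67) = 0x25; 0x21 ⊕ 0x25 = 0x04.
Blocks that differ from the original plaintext: P[3], P[4].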